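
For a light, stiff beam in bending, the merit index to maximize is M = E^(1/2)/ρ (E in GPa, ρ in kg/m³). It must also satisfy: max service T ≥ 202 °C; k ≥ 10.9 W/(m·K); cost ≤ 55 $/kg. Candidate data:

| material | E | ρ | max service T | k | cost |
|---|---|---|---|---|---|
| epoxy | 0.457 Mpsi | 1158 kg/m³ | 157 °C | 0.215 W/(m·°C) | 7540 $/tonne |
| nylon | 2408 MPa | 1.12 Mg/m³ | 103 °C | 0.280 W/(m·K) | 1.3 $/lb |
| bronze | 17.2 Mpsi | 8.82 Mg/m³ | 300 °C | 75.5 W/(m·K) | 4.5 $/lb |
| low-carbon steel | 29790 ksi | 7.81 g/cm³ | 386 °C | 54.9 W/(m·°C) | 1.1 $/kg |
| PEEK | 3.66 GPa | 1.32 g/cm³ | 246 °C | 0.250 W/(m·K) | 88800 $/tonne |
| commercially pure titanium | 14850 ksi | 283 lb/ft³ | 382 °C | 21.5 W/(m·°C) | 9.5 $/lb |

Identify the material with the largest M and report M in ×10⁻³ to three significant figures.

commercially pure titanium, M = 2.23×10⁻³

Screen on constraints: max service T ≥ 202 °C; k ≥ 10.9 W/(m·K); cost ≤ 55 $/kg. Survivors: bronze, low-carbon steel, commercially pure titanium.
After converting to SI:
  bronze: E = 118.6 GPa, ρ = 8820 kg/m³
  low-carbon steel: E = 205.4 GPa, ρ = 7810 kg/m³
  commercially pure titanium: E = 102.4 GPa, ρ = 4533 kg/m³
  commercially pure titanium: M = 2.23×10⁻³
  low-carbon steel: M = 1.84×10⁻³
  bronze: M = 1.23×10⁻³
Commercially pure titanium has the largest M.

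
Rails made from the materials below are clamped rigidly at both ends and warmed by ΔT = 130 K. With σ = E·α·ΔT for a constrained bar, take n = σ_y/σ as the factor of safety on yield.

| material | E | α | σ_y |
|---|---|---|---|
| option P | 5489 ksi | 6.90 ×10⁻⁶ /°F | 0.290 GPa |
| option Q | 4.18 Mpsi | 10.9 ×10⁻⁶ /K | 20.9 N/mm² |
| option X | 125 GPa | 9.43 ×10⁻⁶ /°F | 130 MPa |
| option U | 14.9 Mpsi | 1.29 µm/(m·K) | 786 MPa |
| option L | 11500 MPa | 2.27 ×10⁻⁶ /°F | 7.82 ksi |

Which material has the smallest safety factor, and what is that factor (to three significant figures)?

Converting E to GPa, α to ×10⁻⁶/K, σ_y to MPa, then σ and n for each:
  option P: E = 37.85, α = 12.4, σ_y = 290.0 → σ = 61.1 MPa, n = 4.75
  option Q: E = 28.82, α = 10.9, σ_y = 20.90 → σ = 40.8 MPa, n = 0.512
  option X: E = 125.0, α = 17.0, σ_y = 130.0 → σ = 276 MPa, n = 0.471
  option U: E = 102.7, α = 1.29, σ_y = 786.0 → σ = 17.2 MPa, n = 45.6
  option L: E = 11.50, α = 4.09, σ_y = 53.92 → σ = 6.11 MPa, n = 8.83
Smallest n: option X with n = 0.471.

option X, n = 0.471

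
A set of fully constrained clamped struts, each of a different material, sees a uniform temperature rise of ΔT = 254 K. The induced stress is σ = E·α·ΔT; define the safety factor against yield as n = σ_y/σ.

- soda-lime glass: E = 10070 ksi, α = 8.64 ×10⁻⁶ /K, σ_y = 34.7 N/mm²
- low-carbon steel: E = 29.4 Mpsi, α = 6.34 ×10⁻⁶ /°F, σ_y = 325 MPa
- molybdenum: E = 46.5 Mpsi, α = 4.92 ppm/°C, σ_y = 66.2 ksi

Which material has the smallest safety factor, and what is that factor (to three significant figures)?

Per material, after unit conversion:
  soda-lime glass: E = 69.43, α = 8.64, σ_y = 34.70 → σ = 152 MPa, n = 0.228
  low-carbon steel: E = 202.7, α = 11.4, σ_y = 325.0 → σ = 588 MPa, n = 0.553
  molybdenum: E = 320.6, α = 4.92, σ_y = 456.4 → σ = 401 MPa, n = 1.14
Soda-lime glass has the lowest safety factor, n = 0.228.

soda-lime glass, n = 0.228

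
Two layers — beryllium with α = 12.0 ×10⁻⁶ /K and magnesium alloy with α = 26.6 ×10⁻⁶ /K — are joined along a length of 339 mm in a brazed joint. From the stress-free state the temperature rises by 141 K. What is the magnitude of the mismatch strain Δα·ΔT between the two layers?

2.06×10⁻³

Δα = |12.0 − 26.6|×10⁻⁶/K = 14.6×10⁻⁶/K.
Mismatch strain = Δα·ΔT = 14.6×10⁻⁶ × 141.0 = 2.06×10⁻³.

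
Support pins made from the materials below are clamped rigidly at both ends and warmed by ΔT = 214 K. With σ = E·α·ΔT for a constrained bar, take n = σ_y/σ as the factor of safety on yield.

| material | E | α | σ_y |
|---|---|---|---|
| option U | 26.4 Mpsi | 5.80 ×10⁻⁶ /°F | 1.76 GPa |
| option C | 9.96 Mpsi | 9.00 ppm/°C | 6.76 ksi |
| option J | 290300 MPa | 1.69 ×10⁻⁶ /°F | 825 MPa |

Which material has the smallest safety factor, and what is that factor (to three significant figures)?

option C, n = 0.352

Per material, after unit conversion:
  option U: E = 182.0, α = 10.4, σ_y = 1760 → σ = 407 MPa, n = 4.33
  option C: E = 68.67, α = 9.00, σ_y = 46.61 → σ = 132 MPa, n = 0.352
  option J: E = 290.3, α = 3.04, σ_y = 825.0 → σ = 189 MPa, n = 4.37
The minimum is option C at n = 0.352.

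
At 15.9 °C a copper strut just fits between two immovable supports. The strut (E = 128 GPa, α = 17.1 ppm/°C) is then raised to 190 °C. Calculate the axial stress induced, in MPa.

ΔT = 174.1 K. Constrained thermal stress σ = E·α·ΔT = 128.0×10³ MPa × 17.1×10⁻⁶ × 174.1 = 381 MPa (compressive).

381 MPa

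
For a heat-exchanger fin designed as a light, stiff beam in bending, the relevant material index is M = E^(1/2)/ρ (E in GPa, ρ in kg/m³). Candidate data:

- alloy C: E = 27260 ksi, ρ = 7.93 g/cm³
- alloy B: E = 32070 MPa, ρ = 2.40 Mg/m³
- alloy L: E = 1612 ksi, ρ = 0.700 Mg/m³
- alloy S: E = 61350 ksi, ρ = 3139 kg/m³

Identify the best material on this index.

Convert each candidate to consistent units, then evaluate M:
  alloy C: E = 188.0 GPa, ρ = 7930 kg/m³
  alloy B: E = 32.07 GPa, ρ = 2400 kg/m³
  alloy L: E = 11.11 GPa, ρ = 700.0 kg/m³
  alloy S: E = 423.0 GPa, ρ = 3139 kg/m³
  alloy S: M = 6.55×10⁻³
  alloy L: M = 4.76×10⁻³
  alloy B: M = 2.36×10⁻³
  alloy C: M = 1.73×10⁻³
Alloy S ranks first.

alloy S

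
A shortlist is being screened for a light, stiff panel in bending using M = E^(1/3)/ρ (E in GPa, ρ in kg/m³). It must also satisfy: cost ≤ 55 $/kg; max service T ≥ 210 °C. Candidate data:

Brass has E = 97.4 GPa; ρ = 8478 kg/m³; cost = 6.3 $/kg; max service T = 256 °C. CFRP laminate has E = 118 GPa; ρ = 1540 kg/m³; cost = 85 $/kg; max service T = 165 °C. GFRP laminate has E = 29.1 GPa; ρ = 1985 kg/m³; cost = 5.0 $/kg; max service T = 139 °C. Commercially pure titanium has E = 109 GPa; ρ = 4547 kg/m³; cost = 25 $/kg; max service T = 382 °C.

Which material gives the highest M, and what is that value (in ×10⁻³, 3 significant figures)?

commercially pure titanium, M = 1.05×10⁻³

Screen on constraints: cost ≤ 55 $/kg; max service T ≥ 210 °C. Survivors: brass, commercially pure titanium.
Per-candidate index values:
  commercially pure titanium: M = 1.05×10⁻³
  brass: M = 0.543×10⁻³
The maximum is for commercially pure titanium.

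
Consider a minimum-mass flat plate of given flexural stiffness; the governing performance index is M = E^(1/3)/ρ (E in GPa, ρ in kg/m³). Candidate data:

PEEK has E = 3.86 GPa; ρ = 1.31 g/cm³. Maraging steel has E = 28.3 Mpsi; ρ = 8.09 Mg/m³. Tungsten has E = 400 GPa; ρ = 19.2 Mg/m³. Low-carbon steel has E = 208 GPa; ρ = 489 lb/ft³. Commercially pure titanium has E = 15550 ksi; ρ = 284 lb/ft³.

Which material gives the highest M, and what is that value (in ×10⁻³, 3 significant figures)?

PEEK, M = 1.20×10⁻³

Putting every candidate on a common basis:
  PEEK: E = 3.860 GPa, ρ = 1310 kg/m³
  maraging steel: E = 195.1 GPa, ρ = 8090 kg/m³
  tungsten: E = 400.0 GPa, ρ = 19200 kg/m³
  low-carbon steel: E = 208.0 GPa, ρ = 7833 kg/m³
  commercially pure titanium: E = 107.2 GPa, ρ = 4549 kg/m³
  PEEK: M = 1.20×10⁻³
  commercially pure titanium: M = 1.04×10⁻³
  low-carbon steel: M = 0.756×10⁻³
  maraging steel: M = 0.717×10⁻³
  tungsten: M = 0.384×10⁻³
PEEK ranks first.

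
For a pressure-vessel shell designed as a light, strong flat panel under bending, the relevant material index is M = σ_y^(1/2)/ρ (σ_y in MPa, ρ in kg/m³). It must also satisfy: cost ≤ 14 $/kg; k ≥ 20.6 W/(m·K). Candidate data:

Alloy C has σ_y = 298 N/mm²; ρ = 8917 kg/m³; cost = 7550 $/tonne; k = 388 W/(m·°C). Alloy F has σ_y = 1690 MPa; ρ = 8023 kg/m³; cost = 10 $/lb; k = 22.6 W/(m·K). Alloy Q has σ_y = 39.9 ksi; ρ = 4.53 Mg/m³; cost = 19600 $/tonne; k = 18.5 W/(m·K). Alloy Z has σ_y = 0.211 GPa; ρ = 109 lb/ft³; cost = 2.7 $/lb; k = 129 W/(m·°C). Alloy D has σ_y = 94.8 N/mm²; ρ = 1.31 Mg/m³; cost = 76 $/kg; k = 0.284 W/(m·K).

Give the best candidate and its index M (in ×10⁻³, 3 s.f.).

alloy Z, M = 8.32×10⁻³

Screen on constraints: cost ≤ 14 $/kg; k ≥ 20.6 W/(m·K). Survivors: alloy C, alloy Z.
After converting to SI:
  alloy C: σ_y = 298.0 MPa, ρ = 8917 kg/m³
  alloy Z: σ_y = 211.0 MPa, ρ = 1746 kg/m³
  alloy Z: M = 8.32×10⁻³
  alloy C: M = 1.94×10⁻³
Highest index: alloy Z.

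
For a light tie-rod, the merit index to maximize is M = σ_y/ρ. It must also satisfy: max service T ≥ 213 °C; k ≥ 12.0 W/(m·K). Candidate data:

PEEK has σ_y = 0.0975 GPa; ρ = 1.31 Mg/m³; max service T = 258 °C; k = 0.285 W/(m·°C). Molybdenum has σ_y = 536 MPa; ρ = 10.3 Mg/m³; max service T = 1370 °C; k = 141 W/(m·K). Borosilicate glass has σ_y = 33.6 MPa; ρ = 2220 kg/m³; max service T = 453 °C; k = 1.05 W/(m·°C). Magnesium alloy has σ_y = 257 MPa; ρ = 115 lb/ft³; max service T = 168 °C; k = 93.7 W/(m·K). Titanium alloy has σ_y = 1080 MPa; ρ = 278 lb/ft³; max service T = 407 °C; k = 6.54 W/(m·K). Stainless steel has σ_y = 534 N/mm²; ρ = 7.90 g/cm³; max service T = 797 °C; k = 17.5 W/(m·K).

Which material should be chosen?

Screen on constraints: max service T ≥ 213 °C; k ≥ 12.0 W/(m·K). Survivors: molybdenum, stainless steel.
In SI units:
  molybdenum: σ_y = 536.0 MPa, ρ = 10300 kg/m³
  stainless steel: σ_y = 534.0 MPa, ρ = 7900 kg/m³
  stainless steel: M = 67.6 kN·m/kg
  molybdenum: M = 52.0 kN·m/kg
Stainless steel ranks first.

stainless steel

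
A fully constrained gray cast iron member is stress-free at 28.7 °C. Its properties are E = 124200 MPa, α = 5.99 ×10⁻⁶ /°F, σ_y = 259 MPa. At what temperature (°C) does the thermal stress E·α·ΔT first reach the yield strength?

E = 124200 MPa = 124.2 GPa.
α = 5.99×10⁻⁶/°F × 9/5 = 10.8×10⁻⁶/K.
E·α·ΔT = 259.0 MPa ⇒ ΔT = 259.0 / (124.2×10³ × 10.8×10⁻⁶) = 193.4 K.
T = 28.7 + 193.4 = 222.1 °C.

222 °C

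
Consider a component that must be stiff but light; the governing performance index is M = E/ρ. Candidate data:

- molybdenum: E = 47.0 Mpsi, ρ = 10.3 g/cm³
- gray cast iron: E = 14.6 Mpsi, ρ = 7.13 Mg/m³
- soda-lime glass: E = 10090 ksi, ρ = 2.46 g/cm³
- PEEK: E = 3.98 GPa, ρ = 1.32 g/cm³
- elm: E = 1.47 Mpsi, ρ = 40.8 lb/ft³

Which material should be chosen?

molybdenum

After converting to SI:
  molybdenum: E = 324.1 GPa, ρ = 10300 kg/m³
  gray cast iron: E = 100.7 GPa, ρ = 7130 kg/m³
  soda-lime glass: E = 69.57 GPa, ρ = 2460 kg/m³
  PEEK: E = 3.980 GPa, ρ = 1320 kg/m³
  elm: E = 10.14 GPa, ρ = 653.6 kg/m³
  molybdenum: M = 31.5 MN·m/kg
  soda-lime glass: M = 28.3 MN·m/kg
  elm: M = 15.5 MN·m/kg
  gray cast iron: M = 14.1 MN·m/kg
  PEEK: M = 3.02 MN·m/kg
Molybdenum ranks first.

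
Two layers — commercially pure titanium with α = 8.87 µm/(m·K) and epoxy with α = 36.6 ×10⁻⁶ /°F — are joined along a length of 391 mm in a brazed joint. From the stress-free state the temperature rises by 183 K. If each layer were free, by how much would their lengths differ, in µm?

epoxy: α = 36.6×10⁻⁶/°F × 9/5 = 65.9×10⁻⁶/K.
Δα = |8.87 − 65.9|×10⁻⁶/K = 57.0×10⁻⁶/K.
ΔL_mismatch = Δα·L·ΔT = 57.0×10⁻⁶ × 391.0 mm × 183.0 K = 4080 µm.

4080 µm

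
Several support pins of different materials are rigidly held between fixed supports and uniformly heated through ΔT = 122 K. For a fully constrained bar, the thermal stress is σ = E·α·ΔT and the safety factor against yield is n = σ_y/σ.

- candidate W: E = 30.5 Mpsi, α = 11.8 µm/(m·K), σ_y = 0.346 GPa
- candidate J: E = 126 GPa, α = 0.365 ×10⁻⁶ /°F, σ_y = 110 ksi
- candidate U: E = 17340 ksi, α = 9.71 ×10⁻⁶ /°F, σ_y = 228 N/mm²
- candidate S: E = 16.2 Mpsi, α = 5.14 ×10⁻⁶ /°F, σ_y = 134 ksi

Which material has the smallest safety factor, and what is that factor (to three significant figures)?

Per material, after unit conversion:
  candidate W: E = 210.3, α = 11.8, σ_y = 346.0 → σ = 303 MPa, n = 1.14
  candidate J: E = 126.0, α = 0.657, σ_y = 758.4 → σ = 10.1 MPa, n = 75.1
  candidate U: E = 119.6, α = 17.5, σ_y = 228.0 → σ = 255 MPa, n = 0.894
  candidate S: E = 111.7, α = 9.25, σ_y = 923.9 → σ = 126 MPa, n = 7.33
The minimum is candidate U at n = 0.894.

candidate U, n = 0.894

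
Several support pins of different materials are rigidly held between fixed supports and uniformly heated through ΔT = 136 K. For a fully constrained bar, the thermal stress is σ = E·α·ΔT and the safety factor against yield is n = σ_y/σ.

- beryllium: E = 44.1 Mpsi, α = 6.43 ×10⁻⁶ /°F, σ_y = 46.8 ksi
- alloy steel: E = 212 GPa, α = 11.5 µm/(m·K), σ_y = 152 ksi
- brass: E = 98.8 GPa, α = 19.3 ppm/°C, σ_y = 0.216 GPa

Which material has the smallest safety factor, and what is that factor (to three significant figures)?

In consistent units (E in GPa, α in ×10⁻⁶/K, σ_y in MPa):
  beryllium: E = 304.1, α = 11.6, σ_y = 322.7 → σ = 479 MPa, n = 0.674
  alloy steel: E = 212.0, α = 11.5, σ_y = 1048 → σ = 332 MPa, n = 3.16
  brass: E = 98.80, α = 19.3, σ_y = 216.0 → σ = 259 MPa, n = 0.833
The minimum is beryllium at n = 0.674.

beryllium, n = 0.674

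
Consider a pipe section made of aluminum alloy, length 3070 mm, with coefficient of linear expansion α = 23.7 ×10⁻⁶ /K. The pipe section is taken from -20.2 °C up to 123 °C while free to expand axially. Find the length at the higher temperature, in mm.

ΔT = 123 − (-20.2) = 143.2 K.
ΔL = α·L₀·ΔT = 23.7×10⁻⁶ × 3070 mm × 143.2 K = 10.4 mm.
L = L₀ + ΔL = 3070 + 10.4 = 3080.4 mm.

3080.4 mm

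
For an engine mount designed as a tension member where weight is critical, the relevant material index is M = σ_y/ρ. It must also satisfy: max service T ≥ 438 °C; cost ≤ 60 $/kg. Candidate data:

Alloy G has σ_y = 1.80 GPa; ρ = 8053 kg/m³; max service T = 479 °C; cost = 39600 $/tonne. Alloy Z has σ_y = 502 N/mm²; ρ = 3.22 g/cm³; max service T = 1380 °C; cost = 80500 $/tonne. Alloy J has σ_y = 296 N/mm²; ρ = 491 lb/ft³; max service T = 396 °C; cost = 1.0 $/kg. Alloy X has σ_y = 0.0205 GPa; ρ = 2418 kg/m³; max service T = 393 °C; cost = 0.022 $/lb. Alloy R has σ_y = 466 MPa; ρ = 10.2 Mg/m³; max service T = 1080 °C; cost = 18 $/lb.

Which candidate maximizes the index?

Screen on constraints: max service T ≥ 438 °C; cost ≤ 60 $/kg. Survivors: alloy G, alloy R.
After converting to SI:
  alloy G: σ_y = 1800 MPa, ρ = 8053 kg/m³
  alloy R: σ_y = 466.0 MPa, ρ = 10200 kg/m³
  alloy G: M = 224 kN·m/kg
  alloy R: M = 45.7 kN·m/kg
Alloy G ranks first.

alloy G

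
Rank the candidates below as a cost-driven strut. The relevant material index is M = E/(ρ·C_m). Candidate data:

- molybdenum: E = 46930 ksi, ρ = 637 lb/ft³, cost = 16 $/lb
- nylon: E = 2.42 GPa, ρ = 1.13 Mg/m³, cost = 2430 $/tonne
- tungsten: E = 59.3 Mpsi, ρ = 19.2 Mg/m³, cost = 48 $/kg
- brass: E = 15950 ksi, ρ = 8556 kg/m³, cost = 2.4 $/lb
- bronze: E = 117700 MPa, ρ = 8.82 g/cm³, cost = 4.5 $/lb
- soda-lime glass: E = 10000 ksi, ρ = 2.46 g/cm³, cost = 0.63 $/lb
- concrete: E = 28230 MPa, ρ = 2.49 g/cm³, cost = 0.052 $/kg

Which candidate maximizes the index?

concrete

Putting every candidate on a common basis:
  molybdenum: E = 323.6 GPa, ρ = 10200 kg/m³, cost = 35.27 $/kg
  nylon: E = 2.420 GPa, ρ = 1130 kg/m³, cost = 2.430 $/kg
  tungsten: E = 408.9 GPa, ρ = 19200 kg/m³, cost = 48.00 $/kg
  brass: E = 110.0 GPa, ρ = 8556 kg/m³, cost = 5.291 $/kg
  bronze: E = 117.7 GPa, ρ = 8820 kg/m³, cost = 9.921 $/kg
  soda-lime glass: E = 68.95 GPa, ρ = 2460 kg/m³, cost = 1.389 $/kg
  concrete: E = 28.23 GPa, ρ = 2490 kg/m³, cost = 0.05200 $/kg
  concrete: M = 218 MN·m per $
  soda-lime glass: M = 20.2 MN·m per $
  brass: M = 2.43 MN·m per $
  bronze: M = 1.35 MN·m per $
  molybdenum: M = 0.899 MN·m per $
  nylon: M = 0.881 MN·m per $
  tungsten: M = 0.444 MN·m per $
Highest index: concrete.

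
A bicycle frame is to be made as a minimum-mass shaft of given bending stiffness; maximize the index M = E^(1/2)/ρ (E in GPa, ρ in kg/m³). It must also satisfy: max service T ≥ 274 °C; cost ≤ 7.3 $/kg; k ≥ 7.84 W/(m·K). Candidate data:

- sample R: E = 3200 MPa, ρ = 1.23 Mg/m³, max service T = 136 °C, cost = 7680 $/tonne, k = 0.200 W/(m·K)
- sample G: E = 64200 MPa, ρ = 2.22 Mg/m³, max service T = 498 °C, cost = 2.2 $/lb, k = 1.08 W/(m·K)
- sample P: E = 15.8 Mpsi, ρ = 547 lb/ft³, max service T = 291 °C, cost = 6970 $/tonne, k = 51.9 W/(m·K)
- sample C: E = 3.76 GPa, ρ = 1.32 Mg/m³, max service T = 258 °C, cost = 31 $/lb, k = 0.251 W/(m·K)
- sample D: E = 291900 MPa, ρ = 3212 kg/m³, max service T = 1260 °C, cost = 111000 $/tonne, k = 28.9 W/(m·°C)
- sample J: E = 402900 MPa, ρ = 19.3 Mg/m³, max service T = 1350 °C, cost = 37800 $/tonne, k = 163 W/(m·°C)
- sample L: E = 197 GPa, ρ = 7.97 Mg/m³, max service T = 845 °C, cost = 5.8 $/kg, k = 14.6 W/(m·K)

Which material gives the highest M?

Screen on constraints: max service T ≥ 274 °C; cost ≤ 7.3 $/kg; k ≥ 7.84 W/(m·K). Survivors: sample P, sample L.
After converting to SI:
  sample P: E = 108.9 GPa, ρ = 8762 kg/m³
  sample L: E = 197.0 GPa, ρ = 7970 kg/m³
  sample L: M = 1.76×10⁻³
  sample P: M = 1.19×10⁻³
Sample L ranks first.

sample L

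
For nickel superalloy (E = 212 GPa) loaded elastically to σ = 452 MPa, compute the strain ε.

2.13×10⁻³

ε = σ/E = 452 / 212000 = 2.13×10⁻³.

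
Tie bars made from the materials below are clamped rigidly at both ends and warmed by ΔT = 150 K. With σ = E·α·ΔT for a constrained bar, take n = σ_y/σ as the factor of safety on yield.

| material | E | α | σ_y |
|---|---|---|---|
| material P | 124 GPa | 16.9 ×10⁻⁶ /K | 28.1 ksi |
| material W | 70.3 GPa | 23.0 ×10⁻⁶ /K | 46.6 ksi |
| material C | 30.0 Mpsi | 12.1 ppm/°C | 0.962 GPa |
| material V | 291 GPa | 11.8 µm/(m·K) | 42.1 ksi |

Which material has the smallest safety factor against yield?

Per material, after unit conversion:
  material P: E = 124.0, α = 16.9, σ_y = 193.7 → σ = 314 MPa, n = 0.616
  material W: E = 70.30, α = 23.0, σ_y = 321.3 → σ = 243 MPa, n = 1.32
  material C: E = 206.8, α = 12.1, σ_y = 962.0 → σ = 375 MPa, n = 2.56
  material V: E = 291.0, α = 11.8, σ_y = 290.3 → σ = 515 MPa, n = 0.564
The minimum is material V at n = 0.564.

material V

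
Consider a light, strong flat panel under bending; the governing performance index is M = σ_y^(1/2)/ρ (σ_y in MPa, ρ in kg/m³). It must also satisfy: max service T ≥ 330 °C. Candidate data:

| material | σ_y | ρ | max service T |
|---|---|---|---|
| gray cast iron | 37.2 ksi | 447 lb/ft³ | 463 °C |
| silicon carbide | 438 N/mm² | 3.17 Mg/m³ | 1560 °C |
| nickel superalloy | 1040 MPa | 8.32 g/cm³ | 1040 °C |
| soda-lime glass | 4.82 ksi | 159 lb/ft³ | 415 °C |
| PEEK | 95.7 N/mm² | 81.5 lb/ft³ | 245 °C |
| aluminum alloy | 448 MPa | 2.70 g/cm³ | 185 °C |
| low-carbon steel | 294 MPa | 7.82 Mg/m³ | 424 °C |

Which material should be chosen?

silicon carbide

Screen on constraints: max service T ≥ 330 °C. Survivors: gray cast iron, silicon carbide, nickel superalloy, soda-lime glass, low-carbon steel.
After converting to SI:
  gray cast iron: σ_y = 256.5 MPa, ρ = 7160 kg/m³
  silicon carbide: σ_y = 438.0 MPa, ρ = 3170 kg/m³
  nickel superalloy: σ_y = 1040 MPa, ρ = 8320 kg/m³
  soda-lime glass: σ_y = 33.23 MPa, ρ = 2547 kg/m³
  low-carbon steel: σ_y = 294.0 MPa, ρ = 7820 kg/m³
  silicon carbide: M = 6.60×10⁻³
  nickel superalloy: M = 3.88×10⁻³
  soda-lime glass: M = 2.26×10⁻³
  gray cast iron: M = 2.24×10⁻³
  low-carbon steel: M = 2.19×10⁻³
The maximum is for silicon carbide.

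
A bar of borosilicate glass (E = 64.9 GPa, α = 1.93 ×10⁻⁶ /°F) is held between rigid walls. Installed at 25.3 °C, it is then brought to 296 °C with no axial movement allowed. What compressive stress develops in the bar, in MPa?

61.0 MPa

α = 1.93×10⁻⁶/°F × 9/5 = 3.47×10⁻⁶/K.
ΔT = 270.7 K. Constrained thermal stress σ = E·α·ΔT = 64.90×10³ MPa × 3.47×10⁻⁶ × 270.7 = 61.0 MPa (compressive).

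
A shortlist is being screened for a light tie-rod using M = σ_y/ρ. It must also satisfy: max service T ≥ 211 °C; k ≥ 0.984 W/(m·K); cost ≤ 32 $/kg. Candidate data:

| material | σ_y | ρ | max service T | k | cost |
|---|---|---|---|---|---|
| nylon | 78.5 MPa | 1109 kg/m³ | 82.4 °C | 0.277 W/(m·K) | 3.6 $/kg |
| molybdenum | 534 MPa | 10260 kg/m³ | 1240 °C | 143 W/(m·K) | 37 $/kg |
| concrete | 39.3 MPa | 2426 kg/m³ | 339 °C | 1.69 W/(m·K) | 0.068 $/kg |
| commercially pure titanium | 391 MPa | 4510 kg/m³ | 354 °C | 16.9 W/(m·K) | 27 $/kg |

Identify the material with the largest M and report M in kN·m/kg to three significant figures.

commercially pure titanium, M = 86.7 kN·m/kg

Screen on constraints: max service T ≥ 211 °C; k ≥ 0.984 W/(m·K); cost ≤ 32 $/kg. Survivors: concrete, commercially pure titanium.
Evaluate M for each candidate:
  commercially pure titanium: M = 86.7 kN·m/kg
  concrete: M = 16.2 kN·m/kg
Commercially pure titanium ranks first.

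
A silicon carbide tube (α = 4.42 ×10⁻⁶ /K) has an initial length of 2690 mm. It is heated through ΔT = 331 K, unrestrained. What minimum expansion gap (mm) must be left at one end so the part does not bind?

ΔL = α·L₀·ΔT = 4.42×10⁻⁶ × 2690 mm × 331.0 K = 3.94 mm.

3.94 mm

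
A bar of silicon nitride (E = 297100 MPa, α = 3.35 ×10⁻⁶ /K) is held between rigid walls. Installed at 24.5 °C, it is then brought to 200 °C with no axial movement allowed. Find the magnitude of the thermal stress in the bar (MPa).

E = 297100 MPa = 297.1 GPa.
ΔT = 175.5 K. Constrained thermal stress σ = E·α·ΔT = 297.1×10³ MPa × 3.35×10⁻⁶ × 175.5 = 175 MPa (compressive).

175 MPa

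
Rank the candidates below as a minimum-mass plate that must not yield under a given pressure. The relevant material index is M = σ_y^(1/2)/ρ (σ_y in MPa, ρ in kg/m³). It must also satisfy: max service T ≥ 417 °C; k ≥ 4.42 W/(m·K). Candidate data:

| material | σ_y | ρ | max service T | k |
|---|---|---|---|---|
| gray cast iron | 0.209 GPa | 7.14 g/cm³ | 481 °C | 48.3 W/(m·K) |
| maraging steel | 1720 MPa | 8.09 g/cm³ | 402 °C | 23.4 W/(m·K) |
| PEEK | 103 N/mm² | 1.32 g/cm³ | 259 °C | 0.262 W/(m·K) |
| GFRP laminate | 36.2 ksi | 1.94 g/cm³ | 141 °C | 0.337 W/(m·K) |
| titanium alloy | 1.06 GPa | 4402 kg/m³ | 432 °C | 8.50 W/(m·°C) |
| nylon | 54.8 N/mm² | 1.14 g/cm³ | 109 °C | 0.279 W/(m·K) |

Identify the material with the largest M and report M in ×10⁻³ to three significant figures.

Screen on constraints: max service T ≥ 417 °C; k ≥ 4.42 W/(m·K). Survivors: gray cast iron, titanium alloy.
Putting every candidate on a common basis:
  gray cast iron: σ_y = 209.0 MPa, ρ = 7140 kg/m³
  titanium alloy: σ_y = 1060 MPa, ρ = 4402 kg/m³
  titanium alloy: M = 7.40×10⁻³
  gray cast iron: M = 2.02×10⁻³
The maximum is for titanium alloy.

titanium alloy, M = 7.40×10⁻³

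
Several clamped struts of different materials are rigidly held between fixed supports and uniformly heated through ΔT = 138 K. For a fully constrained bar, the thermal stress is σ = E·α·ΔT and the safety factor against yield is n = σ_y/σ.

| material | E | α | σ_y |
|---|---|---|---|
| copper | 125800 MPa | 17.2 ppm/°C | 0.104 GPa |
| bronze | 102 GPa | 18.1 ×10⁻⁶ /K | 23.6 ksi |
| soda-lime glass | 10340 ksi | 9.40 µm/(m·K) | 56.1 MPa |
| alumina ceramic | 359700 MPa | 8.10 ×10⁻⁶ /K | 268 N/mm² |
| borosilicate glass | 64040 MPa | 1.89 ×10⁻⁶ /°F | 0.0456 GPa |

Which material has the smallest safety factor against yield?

copper

Per material, after unit conversion:
  copper: E = 125.8, α = 17.2, σ_y = 104.0 → σ = 299 MPa, n = 0.348
  bronze: E = 102.0, α = 18.1, σ_y = 162.7 → σ = 255 MPa, n = 0.639
  soda-lime glass: E = 71.29, α = 9.40, σ_y = 56.10 → σ = 92.5 MPa, n = 0.607
  alumina ceramic: E = 359.7, α = 8.10, σ_y = 268.0 → σ = 402 MPa, n = 0.667
  borosilicate glass: E = 64.04, α = 3.40, σ_y = 45.60 → σ = 30.1 MPa, n = 1.52
The minimum is copper at n = 0.348.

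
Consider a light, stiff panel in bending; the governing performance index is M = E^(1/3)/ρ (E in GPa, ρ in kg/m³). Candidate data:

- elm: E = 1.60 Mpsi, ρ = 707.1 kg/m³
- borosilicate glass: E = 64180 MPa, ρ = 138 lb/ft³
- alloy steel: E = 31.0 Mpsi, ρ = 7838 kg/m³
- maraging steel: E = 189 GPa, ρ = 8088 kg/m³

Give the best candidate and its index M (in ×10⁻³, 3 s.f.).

elm, M = 3.15×10⁻³

In SI units:
  elm: E = 11.03 GPa, ρ = 707.1 kg/m³
  borosilicate glass: E = 64.18 GPa, ρ = 2211 kg/m³
  alloy steel: E = 213.7 GPa, ρ = 7838 kg/m³
  maraging steel: E = 189.0 GPa, ρ = 8088 kg/m³
  elm: M = 3.15×10⁻³
  borosilicate glass: M = 1.81×10⁻³
  alloy steel: M = 0.763×10⁻³
  maraging steel: M = 0.710×10⁻³
Highest index: elm.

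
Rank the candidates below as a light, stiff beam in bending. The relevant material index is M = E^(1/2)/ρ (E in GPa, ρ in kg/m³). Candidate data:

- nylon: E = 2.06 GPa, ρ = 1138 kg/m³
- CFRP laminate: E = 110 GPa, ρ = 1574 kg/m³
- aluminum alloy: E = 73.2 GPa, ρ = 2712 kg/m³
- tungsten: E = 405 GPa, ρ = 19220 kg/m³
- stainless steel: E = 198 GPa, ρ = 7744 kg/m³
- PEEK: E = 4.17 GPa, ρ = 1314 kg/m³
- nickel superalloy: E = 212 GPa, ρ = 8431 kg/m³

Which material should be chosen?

CFRP laminate

Per-candidate index values:
  CFRP laminate: M = 6.66×10⁻³
  aluminum alloy: M = 3.15×10⁻³
  stainless steel: M = 1.82×10⁻³
  nickel superalloy: M = 1.73×10⁻³
  PEEK: M = 1.55×10⁻³
  nylon: M = 1.26×10⁻³
  tungsten: M = 1.05×10⁻³
The maximum is for CFRP laminate.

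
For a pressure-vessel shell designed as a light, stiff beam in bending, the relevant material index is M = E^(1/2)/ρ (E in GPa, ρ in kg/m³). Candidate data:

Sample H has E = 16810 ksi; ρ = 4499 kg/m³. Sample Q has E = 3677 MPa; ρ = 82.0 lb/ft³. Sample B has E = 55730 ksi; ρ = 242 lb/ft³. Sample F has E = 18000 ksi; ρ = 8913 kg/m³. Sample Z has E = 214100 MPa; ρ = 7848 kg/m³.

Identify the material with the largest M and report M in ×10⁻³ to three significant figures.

In SI units:
  sample H: E = 115.9 GPa, ρ = 4499 kg/m³
  sample Q: E = 3.677 GPa, ρ = 1314 kg/m³
  sample B: E = 384.2 GPa, ρ = 3876 kg/m³
  sample F: E = 124.1 GPa, ρ = 8913 kg/m³
  sample Z: E = 214.1 GPa, ρ = 7848 kg/m³
  sample B: M = 5.06×10⁻³
  sample H: M = 2.39×10⁻³
  sample Z: M = 1.86×10⁻³
  sample Q: M = 1.46×10⁻³
  sample F: M = 1.25×10⁻³
Sample B has the largest M.

sample B, M = 5.06×10⁻³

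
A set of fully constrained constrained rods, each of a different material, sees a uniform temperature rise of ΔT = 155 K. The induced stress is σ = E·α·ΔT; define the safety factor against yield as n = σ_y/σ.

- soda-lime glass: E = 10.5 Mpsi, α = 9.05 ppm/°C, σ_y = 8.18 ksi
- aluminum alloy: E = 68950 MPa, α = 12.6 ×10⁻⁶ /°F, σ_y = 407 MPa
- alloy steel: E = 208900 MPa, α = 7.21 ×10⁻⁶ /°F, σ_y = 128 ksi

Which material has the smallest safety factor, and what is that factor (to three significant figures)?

Per material, after unit conversion:
  soda-lime glass: E = 72.39, α = 9.05, σ_y = 56.40 → σ = 102 MPa, n = 0.555
  aluminum alloy: E = 68.95, α = 22.7, σ_y = 407.0 → σ = 242 MPa, n = 1.68
  alloy steel: E = 208.9, α = 13.0, σ_y = 882.5 → σ = 420 MPa, n = 2.10
Soda-lime glass has the lowest safety factor, n = 0.555.

soda-lime glass, n = 0.555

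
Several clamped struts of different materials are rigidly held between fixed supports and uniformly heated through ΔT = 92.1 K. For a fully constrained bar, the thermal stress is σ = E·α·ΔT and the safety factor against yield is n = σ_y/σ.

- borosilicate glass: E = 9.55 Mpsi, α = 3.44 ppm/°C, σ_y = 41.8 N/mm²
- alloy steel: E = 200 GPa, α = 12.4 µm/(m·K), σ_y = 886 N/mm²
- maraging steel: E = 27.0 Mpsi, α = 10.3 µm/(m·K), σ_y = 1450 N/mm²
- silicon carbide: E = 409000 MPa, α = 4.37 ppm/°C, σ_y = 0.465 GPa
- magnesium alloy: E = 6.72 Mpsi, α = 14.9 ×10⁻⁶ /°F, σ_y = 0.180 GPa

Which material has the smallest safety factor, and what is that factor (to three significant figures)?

With everything in SI (GPa, ×10⁻⁶/K, MPa):
  borosilicate glass: E = 65.84, α = 3.44, σ_y = 41.80 → σ = 20.9 MPa, n = 2.00
  alloy steel: E = 200.0, α = 12.4, σ_y = 886.0 → σ = 228 MPa, n = 3.88
  maraging steel: E = 186.2, α = 10.3, σ_y = 1450 → σ = 177 MPa, n = 8.21
  silicon carbide: E = 409.0, α = 4.37, σ_y = 465.0 → σ = 165 MPa, n = 2.82
  magnesium alloy: E = 46.33, α = 26.8, σ_y = 180.0 → σ = 114 MPa, n = 1.57
Magnesium alloy has the lowest safety factor, n = 1.57.

magnesium alloy, n = 1.57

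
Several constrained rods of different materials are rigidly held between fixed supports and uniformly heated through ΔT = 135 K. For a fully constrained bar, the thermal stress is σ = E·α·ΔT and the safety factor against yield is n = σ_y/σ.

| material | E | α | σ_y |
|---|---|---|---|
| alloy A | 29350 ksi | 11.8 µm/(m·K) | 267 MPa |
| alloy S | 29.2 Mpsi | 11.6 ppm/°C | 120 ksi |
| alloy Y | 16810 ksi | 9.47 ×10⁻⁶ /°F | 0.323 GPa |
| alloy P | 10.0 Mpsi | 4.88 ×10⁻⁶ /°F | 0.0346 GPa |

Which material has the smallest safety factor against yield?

With everything in SI (GPa, ×10⁻⁶/K, MPa):
  alloy A: E = 202.4, α = 11.8, σ_y = 267.0 → σ = 322 MPa, n = 0.828
  alloy S: E = 201.3, α = 11.6, σ_y = 827.4 → σ = 315 MPa, n = 2.62
  alloy Y: E = 115.9, α = 17.0, σ_y = 323.0 → σ = 267 MPa, n = 1.21
  alloy P: E = 68.95, α = 8.78, σ_y = 34.60 → σ = 81.8 MPa, n = 0.423
The minimum is alloy P at n = 0.423.

alloy P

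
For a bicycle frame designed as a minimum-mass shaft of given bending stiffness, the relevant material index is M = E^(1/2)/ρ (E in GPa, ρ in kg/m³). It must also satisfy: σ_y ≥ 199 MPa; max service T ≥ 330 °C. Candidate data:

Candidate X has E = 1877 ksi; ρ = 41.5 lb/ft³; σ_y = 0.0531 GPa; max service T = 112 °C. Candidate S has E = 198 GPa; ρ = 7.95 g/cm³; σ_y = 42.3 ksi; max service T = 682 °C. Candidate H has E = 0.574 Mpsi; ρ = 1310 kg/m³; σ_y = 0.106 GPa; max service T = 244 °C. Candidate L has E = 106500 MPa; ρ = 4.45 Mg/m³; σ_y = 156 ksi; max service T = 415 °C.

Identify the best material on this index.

candidate L

Screen on constraints: σ_y ≥ 199 MPa; max service T ≥ 330 °C. Survivors: candidate S, candidate L.
In SI units:
  candidate S: E = 198.0 GPa, ρ = 7950 kg/m³
  candidate L: E = 106.5 GPa, ρ = 4450 kg/m³
  candidate L: M = 2.32×10⁻³
  candidate S: M = 1.77×10⁻³
The maximum is for candidate L.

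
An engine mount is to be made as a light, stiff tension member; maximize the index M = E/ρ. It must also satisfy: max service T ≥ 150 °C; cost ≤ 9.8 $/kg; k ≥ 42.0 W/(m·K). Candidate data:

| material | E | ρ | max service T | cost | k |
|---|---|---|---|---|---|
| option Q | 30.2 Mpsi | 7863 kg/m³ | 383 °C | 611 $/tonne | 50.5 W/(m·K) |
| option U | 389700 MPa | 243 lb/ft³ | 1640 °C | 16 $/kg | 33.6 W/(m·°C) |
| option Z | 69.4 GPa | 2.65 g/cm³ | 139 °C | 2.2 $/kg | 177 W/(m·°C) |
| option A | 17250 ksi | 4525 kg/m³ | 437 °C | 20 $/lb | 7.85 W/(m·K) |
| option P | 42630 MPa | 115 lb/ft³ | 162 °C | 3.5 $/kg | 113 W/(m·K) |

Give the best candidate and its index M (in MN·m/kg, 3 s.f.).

Screen on constraints: max service T ≥ 150 °C; cost ≤ 9.8 $/kg; k ≥ 42.0 W/(m·K). Survivors: option Q, option P.
Convert each candidate to consistent units, then evaluate M:
  option Q: E = 208.2 GPa, ρ = 7863 kg/m³
  option P: E = 42.63 GPa, ρ = 1842 kg/m³
  option Q: M = 26.5 MN·m/kg
  option P: M = 23.1 MN·m/kg
Option Q has the largest M.

option Q, M = 26.5 MN·m/kg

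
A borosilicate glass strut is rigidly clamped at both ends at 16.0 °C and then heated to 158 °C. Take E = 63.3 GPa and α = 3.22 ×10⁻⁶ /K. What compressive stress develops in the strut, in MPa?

28.9 MPa

ΔT = 142.0 K. Constrained thermal stress σ = E·α·ΔT = 63.30×10³ MPa × 3.22×10⁻⁶ × 142.0 = 28.9 MPa (compressive).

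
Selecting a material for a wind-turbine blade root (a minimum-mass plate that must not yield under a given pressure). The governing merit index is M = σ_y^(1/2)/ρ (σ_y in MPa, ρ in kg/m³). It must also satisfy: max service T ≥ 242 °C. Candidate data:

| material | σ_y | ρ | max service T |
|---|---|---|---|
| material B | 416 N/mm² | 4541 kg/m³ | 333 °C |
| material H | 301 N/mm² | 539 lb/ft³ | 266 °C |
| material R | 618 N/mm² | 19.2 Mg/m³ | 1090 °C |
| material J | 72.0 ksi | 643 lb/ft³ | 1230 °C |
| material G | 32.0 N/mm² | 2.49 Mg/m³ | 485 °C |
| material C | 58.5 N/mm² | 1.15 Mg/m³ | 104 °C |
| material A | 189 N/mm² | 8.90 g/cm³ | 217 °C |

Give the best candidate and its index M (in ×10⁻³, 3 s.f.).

Screen on constraints: max service T ≥ 242 °C. Survivors: material B, material H, material R, material J, material G.
In SI units:
  material B: σ_y = 416.0 MPa, ρ = 4541 kg/m³
  material H: σ_y = 301.0 MPa, ρ = 8634 kg/m³
  material R: σ_y = 618.0 MPa, ρ = 19200 kg/m³
  material J: σ_y = 496.4 MPa, ρ = 10300 kg/m³
  material G: σ_y = 32.00 MPa, ρ = 2490 kg/m³
  material B: M = 4.49×10⁻³
  material G: M = 2.27×10⁻³
  material J: M = 2.16×10⁻³
  material H: M = 2.01×10⁻³
  material R: M = 1.29×10⁻³
Material B has the largest M.

material B, M = 4.49×10⁻³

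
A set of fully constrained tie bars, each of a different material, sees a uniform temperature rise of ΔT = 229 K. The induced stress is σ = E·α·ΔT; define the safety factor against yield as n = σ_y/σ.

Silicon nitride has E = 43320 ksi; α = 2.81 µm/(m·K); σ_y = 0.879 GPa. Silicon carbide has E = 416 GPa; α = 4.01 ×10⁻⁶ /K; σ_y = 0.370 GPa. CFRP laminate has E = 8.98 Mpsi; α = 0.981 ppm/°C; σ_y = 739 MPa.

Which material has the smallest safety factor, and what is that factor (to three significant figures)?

silicon carbide, n = 0.969

In consistent units (E in GPa, α in ×10⁻⁶/K, σ_y in MPa):
  silicon nitride: E = 298.7, α = 2.81, σ_y = 879.0 → σ = 192 MPa, n = 4.57
  silicon carbide: E = 416.0, α = 4.01, σ_y = 370.0 → σ = 382 MPa, n = 0.969
  CFRP laminate: E = 61.91, α = 0.981, σ_y = 739.0 → σ = 13.9 MPa, n = 53.1
Smallest n: silicon carbide with n = 0.969.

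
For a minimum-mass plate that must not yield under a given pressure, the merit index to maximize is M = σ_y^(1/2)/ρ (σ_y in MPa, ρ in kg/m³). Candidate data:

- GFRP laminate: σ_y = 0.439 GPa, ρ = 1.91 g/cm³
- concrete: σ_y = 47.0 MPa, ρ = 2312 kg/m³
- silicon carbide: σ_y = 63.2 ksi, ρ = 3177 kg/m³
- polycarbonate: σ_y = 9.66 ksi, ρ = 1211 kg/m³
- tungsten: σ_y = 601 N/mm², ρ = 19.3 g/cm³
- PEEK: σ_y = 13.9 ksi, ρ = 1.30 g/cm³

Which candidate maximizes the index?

In SI units:
  GFRP laminate: σ_y = 439.0 MPa, ρ = 1910 kg/m³
  concrete: σ_y = 47.00 MPa, ρ = 2312 kg/m³
  silicon carbide: σ_y = 435.7 MPa, ρ = 3177 kg/m³
  polycarbonate: σ_y = 66.60 MPa, ρ = 1211 kg/m³
  tungsten: σ_y = 601.0 MPa, ρ = 19300 kg/m³
  PEEK: σ_y = 95.84 MPa, ρ = 1300 kg/m³
  GFRP laminate: M = 11.0×10⁻³
  PEEK: M = 7.53×10⁻³
  polycarbonate: M = 6.74×10⁻³
  silicon carbide: M = 6.57×10⁻³
  concrete: M = 2.97×10⁻³
  tungsten: M = 1.27×10⁻³
The maximum is for GFRP laminate.

GFRP laminate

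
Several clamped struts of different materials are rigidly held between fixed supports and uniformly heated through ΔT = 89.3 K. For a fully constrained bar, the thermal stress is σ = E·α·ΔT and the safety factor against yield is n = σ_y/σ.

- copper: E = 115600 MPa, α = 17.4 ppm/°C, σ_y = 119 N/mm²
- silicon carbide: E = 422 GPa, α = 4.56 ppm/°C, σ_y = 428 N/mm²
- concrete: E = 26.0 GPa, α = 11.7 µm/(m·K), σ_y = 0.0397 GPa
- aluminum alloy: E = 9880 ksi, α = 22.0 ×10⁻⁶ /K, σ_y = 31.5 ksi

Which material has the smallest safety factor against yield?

copper

Per material, after unit conversion:
  copper: E = 115.6, α = 17.4, σ_y = 119.0 → σ = 180 MPa, n = 0.663
  silicon carbide: E = 422.0, α = 4.56, σ_y = 428.0 → σ = 172 MPa, n = 2.49
  concrete: E = 26.00, α = 11.7, σ_y = 39.70 → σ = 27.2 MPa, n = 1.46
  aluminum alloy: E = 68.12, α = 22.0, σ_y = 217.2 → σ = 134 MPa, n = 1.62
Smallest n: copper with n = 0.663.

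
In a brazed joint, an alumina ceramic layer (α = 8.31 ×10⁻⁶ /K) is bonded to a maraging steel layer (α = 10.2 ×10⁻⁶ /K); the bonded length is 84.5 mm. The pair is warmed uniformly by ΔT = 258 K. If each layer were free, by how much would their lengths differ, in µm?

41.2 µm

Δα = |8.31 − 10.2|×10⁻⁶/K = 1.89×10⁻⁶/K.
ΔL_mismatch = Δα·L·ΔT = 1.89×10⁻⁶ × 84.5 mm × 258.0 K = 41.2 µm.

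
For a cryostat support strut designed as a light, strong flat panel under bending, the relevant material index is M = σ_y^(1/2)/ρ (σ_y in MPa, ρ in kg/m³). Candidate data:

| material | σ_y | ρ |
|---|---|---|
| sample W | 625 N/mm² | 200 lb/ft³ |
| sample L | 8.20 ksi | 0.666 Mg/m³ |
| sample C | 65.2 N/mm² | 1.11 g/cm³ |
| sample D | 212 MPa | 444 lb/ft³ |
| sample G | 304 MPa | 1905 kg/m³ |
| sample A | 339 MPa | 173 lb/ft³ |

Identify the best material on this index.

In SI units:
  sample W: σ_y = 625.0 MPa, ρ = 3204 kg/m³
  sample L: σ_y = 56.54 MPa, ρ = 666.0 kg/m³
  sample C: σ_y = 65.20 MPa, ρ = 1110 kg/m³
  sample D: σ_y = 212.0 MPa, ρ = 7112 kg/m³
  sample G: σ_y = 304.0 MPa, ρ = 1905 kg/m³
  sample A: σ_y = 339.0 MPa, ρ = 2771 kg/m³
  sample L: M = 11.3×10⁻³
  sample G: M = 9.15×10⁻³
  sample W: M = 7.80×10⁻³
  sample C: M = 7.27×10⁻³
  sample A: M = 6.64×10⁻³
  sample D: M = 2.05×10⁻³
Sample L has the largest M.

sample L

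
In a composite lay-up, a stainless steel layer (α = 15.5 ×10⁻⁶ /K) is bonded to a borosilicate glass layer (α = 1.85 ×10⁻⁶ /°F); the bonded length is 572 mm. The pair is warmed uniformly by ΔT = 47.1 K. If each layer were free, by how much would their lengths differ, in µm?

borosilicate glass: α = 1.85×10⁻⁶/°F × 9/5 = 3.33×10⁻⁶/K.
Δα = |15.5 − 3.33|×10⁻⁶/K = 12.2×10⁻⁶/K.
ΔL_mismatch = Δα·L·ΔT = 12.2×10⁻⁶ × 572.0 mm × 47.1 K = 328 µm.

328 µm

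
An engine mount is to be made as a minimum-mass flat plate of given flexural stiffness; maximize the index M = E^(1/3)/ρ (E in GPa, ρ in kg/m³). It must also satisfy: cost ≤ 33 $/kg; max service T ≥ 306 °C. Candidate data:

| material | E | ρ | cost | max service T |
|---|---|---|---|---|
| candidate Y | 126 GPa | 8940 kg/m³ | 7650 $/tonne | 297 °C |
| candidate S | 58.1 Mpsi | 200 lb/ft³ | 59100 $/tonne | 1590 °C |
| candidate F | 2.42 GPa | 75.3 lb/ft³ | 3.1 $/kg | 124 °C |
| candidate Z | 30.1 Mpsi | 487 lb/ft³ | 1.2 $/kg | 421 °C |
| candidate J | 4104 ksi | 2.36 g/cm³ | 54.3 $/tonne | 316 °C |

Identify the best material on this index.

candidate J

Screen on constraints: cost ≤ 33 $/kg; max service T ≥ 306 °C. Survivors: candidate Z, candidate J.
After converting to SI:
  candidate Z: E = 207.5 GPa, ρ = 7801 kg/m³
  candidate J: E = 28.30 GPa, ρ = 2360 kg/m³
  candidate J: M = 1.29×10⁻³
  candidate Z: M = 0.759×10⁻³
The maximum is for candidate J.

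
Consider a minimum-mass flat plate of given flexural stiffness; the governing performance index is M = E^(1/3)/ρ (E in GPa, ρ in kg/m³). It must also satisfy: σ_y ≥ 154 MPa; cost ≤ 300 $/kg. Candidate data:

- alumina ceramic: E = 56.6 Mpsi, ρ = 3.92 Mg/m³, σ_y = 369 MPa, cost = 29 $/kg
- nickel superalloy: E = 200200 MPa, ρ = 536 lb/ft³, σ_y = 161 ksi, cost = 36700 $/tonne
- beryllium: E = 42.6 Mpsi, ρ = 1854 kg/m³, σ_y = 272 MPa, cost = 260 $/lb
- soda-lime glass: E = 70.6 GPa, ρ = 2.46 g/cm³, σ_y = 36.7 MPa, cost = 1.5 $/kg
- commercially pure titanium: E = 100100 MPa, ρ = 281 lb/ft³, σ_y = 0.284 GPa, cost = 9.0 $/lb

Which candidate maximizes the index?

alumina ceramic

Screen on constraints: σ_y ≥ 154 MPa; cost ≤ 300 $/kg. Survivors: alumina ceramic, nickel superalloy, commercially pure titanium.
After converting to SI:
  alumina ceramic: E = 390.2 GPa, ρ = 3920 kg/m³
  nickel superalloy: E = 200.2 GPa, ρ = 8586 kg/m³
  commercially pure titanium: E = 100.1 GPa, ρ = 4501 kg/m³
  alumina ceramic: M = 1.86×10⁻³
  commercially pure titanium: M = 1.03×10⁻³
  nickel superalloy: M = 0.681×10⁻³
Highest index: alumina ceramic.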